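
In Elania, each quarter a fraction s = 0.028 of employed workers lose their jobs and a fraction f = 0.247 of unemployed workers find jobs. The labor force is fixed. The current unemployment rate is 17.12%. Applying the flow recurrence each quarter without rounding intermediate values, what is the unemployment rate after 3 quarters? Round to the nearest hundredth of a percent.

With a fixed labor force, u_{t+1} = u_t + s·(1−u_t) − f·u_t = u_t·(1−s−f) + s.
Here 1−s−f = 0.725 and s = 0.028.
u_1 = 0.171200 × 0.725 + 0.028 = 0.152120.
u_2 = 0.152120 × 0.725 + 0.028 = 0.138287.
u_3 = 0.138287 × 0.725 + 0.028 = 0.128258.

Unemployment rate after three quarters ≈ 12.83%.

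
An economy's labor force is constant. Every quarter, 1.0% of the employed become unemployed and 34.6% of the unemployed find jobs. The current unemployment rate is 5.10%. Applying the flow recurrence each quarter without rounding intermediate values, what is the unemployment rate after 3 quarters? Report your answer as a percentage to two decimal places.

Unemployment rate after three quarters ≈ 3.42%.

With a fixed labor force, u_{t+1} = u_t + s·(1−u_t) − f·u_t = u_t·(1−s−f) + s.
Here 1−s−f = 0.644 and s = 0.010.
u_1 = 0.051000 × 0.644 + 0.010 = 0.042844.
u_2 = 0.042844 × 0.644 + 0.010 = 0.037592.
u_3 = 0.037592 × 0.644 + 0.010 = 0.034209.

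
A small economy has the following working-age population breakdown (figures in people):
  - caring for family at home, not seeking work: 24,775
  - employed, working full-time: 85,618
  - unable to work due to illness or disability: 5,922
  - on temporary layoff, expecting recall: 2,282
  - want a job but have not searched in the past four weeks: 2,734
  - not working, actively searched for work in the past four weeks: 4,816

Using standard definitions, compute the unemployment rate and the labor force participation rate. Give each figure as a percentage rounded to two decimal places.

Unemployment rate ≈ 7.66%; labor force participation rate ≈ 73.50%.

Employed = 85,618.
Unemployed = 2,282 + 4,816 = 7,098 (jobless and actively searching, or on temporary layoff).
Labor force = 85,618 + 7,098 = 92,716.
Not in labor force = 24,775 + 5,922 + 2,734 = 33,431 (those not working and not actively searching are outside the labor force — including those who want a job but have given up searching).
Civilian working-age population = 92,716 + 33,431 = 126,147.
Unemployment rate = 7,098 / 92,716 = 7.66%.
Labor force participation rate = 92,716 / 126,147 = 73.50%.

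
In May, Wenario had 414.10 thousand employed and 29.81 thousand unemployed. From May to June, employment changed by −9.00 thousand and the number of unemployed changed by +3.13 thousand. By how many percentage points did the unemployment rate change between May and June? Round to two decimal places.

May: labor force = 414.10 + 29.81 = 443.91; u = 29.81/443.91 = 6.72%.
June: labor force = 405.10 + 32.94 = 438.04; u = 32.94/438.04 = 7.52%.
Change = 7.52% − 6.72% = +0.80 pp.

The unemployment rate changed by +0.80 percentage points.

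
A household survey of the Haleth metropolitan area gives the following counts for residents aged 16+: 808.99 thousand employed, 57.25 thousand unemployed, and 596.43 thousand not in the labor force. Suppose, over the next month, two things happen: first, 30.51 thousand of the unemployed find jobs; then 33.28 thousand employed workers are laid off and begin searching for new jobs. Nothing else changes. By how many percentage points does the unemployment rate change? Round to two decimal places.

Initially, labor force = 808.99 + 57.25 = 866.24 thousand, so u = 57.25/866.24 = 6.61%.
After the first change, unemployed falls and employed rises by 30.51; labor force unchanged → E = 839.50, U = 26.74, labor force = 866.24 thousand.
After the second change, employed falls and unemployed rises by 33.28; labor force unchanged → E = 806.22, U = 60.02, labor force = 866.24 thousand.
New unemployment rate = 60.02 / 866.24 = 6.93%.
Change = 6.93% − 6.61% = +0.32 percentage points.

The unemployment rate changes by +0.32 percentage points.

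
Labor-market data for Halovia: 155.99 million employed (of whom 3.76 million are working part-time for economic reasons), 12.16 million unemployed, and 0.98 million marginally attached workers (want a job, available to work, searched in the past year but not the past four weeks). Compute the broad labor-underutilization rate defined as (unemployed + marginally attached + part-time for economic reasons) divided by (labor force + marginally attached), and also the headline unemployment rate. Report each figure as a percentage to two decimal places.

Broad underutilization rate ≈ 9.99%; headline unemployment rate ≈ 7.23%.

Labor force = 155.99 + 12.16 = 168.15 million.
Numerator = 12.16 + 0.98 + 3.76 = 16.90 million.
Denominator = 168.15 + 0.98 = 169.13 million.
Broad rate = 16.90 / 169.13 = 9.99%.
Headline unemployment rate = 12.16 / 168.15 = 7.23%.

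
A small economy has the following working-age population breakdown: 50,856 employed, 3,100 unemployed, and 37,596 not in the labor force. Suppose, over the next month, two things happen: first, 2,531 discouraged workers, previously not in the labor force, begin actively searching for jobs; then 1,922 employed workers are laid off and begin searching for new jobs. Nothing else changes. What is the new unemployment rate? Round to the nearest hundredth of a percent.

New unemployment rate ≈ 13.37%.

Initially, labor force = 50,856 + 3,100 = 53,956, so u = 3,100/53,956 = 5.75%.
After the first change, unemployed and labor force both rise by 2,531 → E = 50,856, U = 5,631, labor force = 56,487.
After the second change, employed falls and unemployed rises by 1,922; labor force unchanged → E = 48,934, U = 7,553, labor force = 56,487.
New unemployment rate = 7,553 / 56,487 = 13.37%.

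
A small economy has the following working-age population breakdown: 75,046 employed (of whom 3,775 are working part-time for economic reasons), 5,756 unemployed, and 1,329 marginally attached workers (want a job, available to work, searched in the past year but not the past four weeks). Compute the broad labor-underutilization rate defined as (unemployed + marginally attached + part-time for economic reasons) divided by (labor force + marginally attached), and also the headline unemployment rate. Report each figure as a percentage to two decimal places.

Broad underutilization rate ≈ 13.22%; headline unemployment rate ≈ 7.12%.

Labor force = 75,046 + 5,756 = 80,802.
Numerator = 5,756 + 1,329 + 3,775 = 10,860.
Denominator = 80,802 + 1,329 = 82,131.
Broad rate = 10,860 / 82,131 = 13.22%.
Headline unemployment rate = 5,756 / 80,802 = 7.12%.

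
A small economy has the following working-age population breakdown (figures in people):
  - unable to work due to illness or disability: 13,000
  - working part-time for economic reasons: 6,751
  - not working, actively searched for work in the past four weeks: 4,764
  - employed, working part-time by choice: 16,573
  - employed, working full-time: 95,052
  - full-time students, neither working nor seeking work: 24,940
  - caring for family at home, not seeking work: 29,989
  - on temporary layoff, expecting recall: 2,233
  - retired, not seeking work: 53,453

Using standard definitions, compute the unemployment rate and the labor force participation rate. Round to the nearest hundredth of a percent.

Employed = 6,751 + 16,573 + 95,052 = 118,376 (anyone who worked, including part-time for economic reasons, counts as employed).
Unemployed = 4,764 + 2,233 = 6,997 (jobless and actively searching, or on temporary layoff).
Labor force = 118,376 + 6,997 = 125,373.
Not in labor force = 13,000 + 24,940 + 29,989 + 53,453 = 121,382 (those not working and not actively searching are outside the labor force).
Civilian working-age population = 125,373 + 121,382 = 246,755.
Unemployment rate = 6,997 / 125,373 = 5.58%.
Labor force participation rate = 125,373 / 246,755 = 50.81%.

Unemployment rate ≈ 5.58%; labor force participation rate ≈ 50.81%.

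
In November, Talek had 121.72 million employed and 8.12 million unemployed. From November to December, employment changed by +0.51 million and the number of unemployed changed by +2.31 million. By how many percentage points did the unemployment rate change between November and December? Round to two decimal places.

The unemployment rate changed by +1.61 percentage points.

November: labor force = 121.72 + 8.12 = 129.84; u = 8.12/129.84 = 6.25%.
December: labor force = 122.23 + 10.43 = 132.66; u = 10.43/132.66 = 7.86%.
Change = 7.86% − 6.25% = +1.61 pp.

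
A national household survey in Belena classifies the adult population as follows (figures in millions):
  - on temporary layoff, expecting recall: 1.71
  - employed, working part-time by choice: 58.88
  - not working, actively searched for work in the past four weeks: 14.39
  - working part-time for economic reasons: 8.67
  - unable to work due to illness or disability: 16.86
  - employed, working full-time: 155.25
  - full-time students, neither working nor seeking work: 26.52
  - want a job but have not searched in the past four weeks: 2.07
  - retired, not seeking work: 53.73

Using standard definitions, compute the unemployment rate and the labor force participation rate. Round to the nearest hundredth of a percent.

Unemployment rate ≈ 6.74%; labor force participation rate ≈ 70.66%.

Employed = 58.88 + 8.67 + 155.25 = 222.80 million (anyone who worked, including part-time for economic reasons, counts as employed).
Unemployed = 1.71 + 14.39 = 16.10 million (jobless and actively searching, or on temporary layoff).
Labor force = 222.80 + 16.10 = 238.90 million.
Not in labor force = 16.86 + 26.52 + 2.07 + 53.73 = 99.18 million (those not working and not actively searching are outside the labor force — including those who want a job but have given up searching).
Civilian working-age population = 238.90 + 99.18 = 338.08 million.
Unemployment rate = 16.10 / 238.90 = 6.74%.
Labor force participation rate = 238.90 / 338.08 = 70.66%.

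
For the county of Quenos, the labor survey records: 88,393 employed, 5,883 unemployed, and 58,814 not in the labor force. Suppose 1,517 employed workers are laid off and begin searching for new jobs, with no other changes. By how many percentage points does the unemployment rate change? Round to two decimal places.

Initially, labor force = 88,393 + 5,883 = 94,276, so u = 5,883/94,276 = 6.24%.
After the change, employed falls and unemployed rises by 1,517; labor force unchanged → E = 86,876, U = 7,400, labor force = 94,276.
New unemployment rate = 7,400 / 94,276 = 7.85%.
Change = 7.85% − 6.24% = +1.61 percentage points.

The unemployment rate changes by +1.61 percentage points.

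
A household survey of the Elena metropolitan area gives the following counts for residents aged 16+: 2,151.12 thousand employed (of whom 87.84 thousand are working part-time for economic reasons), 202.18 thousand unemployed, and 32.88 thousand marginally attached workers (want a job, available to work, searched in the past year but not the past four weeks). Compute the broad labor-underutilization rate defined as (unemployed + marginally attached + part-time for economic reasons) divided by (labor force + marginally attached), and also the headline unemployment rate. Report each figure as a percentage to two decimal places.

Broad underutilization rate ≈ 13.53%; headline unemployment rate ≈ 8.59%.

Labor force = 2,151.12 + 202.18 = 2,353.30 thousand.
Numerator = 202.18 + 32.88 + 87.84 = 322.90 thousand.
Denominator = 2,353.30 + 32.88 = 2,386.18 thousand.
Broad rate = 322.90 / 2,386.18 = 13.53%.
Headline unemployment rate = 202.18 / 2,353.30 = 8.59%.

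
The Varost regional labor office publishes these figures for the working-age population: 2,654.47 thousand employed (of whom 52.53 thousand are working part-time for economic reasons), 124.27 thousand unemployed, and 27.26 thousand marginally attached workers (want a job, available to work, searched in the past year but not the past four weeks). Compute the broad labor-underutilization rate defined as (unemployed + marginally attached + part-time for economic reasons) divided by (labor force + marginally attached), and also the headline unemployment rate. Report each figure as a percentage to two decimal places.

Broad underutilization rate ≈ 7.27%; headline unemployment rate ≈ 4.47%.

Labor force = 2,654.47 + 124.27 = 2,778.74 thousand.
Numerator = 124.27 + 27.26 + 52.53 = 204.06 thousand.
Denominator = 2,778.74 + 27.26 = 2,806.00 thousand.
Broad rate = 204.06 / 2,806.00 = 7.27%.
Headline unemployment rate = 124.27 / 2,778.74 = 4.47%.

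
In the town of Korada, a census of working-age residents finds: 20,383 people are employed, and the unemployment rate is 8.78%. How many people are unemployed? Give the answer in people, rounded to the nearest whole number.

About 1,962 are unemployed.

Let U be the number unemployed. The labor force is E + U, and U/(E+U) = 0.0878.
So U = 0.0878 × 20,383 / (1 − 0.0878) = 1789.63 / 0.9122 ≈ 1,962.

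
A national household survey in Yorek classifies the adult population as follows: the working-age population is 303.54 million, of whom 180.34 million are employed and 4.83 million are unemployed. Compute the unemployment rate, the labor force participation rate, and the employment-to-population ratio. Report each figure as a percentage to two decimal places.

Unemployment rate ≈ 2.61%; labor force participation rate ≈ 61.00%; employment-population ratio ≈ 59.41%.

Labor force = employed + unemployed = 180.34 + 4.83 = 185.17 million.
Unemployment rate = 4.83 / 185.17 = 2.61%.
Labor force participation rate = 185.17 / 303.54 = 61.00%.
Employment-population ratio = 180.34 / 303.54 = 59.41%.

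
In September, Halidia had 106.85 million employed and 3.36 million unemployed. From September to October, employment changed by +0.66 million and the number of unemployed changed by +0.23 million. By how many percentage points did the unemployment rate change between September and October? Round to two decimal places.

September: labor force = 106.85 + 3.36 = 110.21; u = 3.36/110.21 = 3.05%.
October: labor force = 107.51 + 3.59 = 111.10; u = 3.59/111.10 = 3.23%.
Change = 3.23% − 3.05% = +0.18 pp.

The unemployment rate changed by +0.18 percentage points.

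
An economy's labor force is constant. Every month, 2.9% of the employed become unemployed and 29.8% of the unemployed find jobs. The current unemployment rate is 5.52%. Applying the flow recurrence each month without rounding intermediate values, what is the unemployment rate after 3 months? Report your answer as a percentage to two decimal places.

Unemployment rate after three months ≈ 7.85%.

With a fixed labor force, u_{t+1} = u_t + s·(1−u_t) − f·u_t = u_t·(1−s−f) + s.
Here 1−s−f = 0.673 and s = 0.029.
u_1 = 0.055200 × 0.673 + 0.029 = 0.066150.
u_2 = 0.066150 × 0.673 + 0.029 = 0.073519.
u_3 = 0.073519 × 0.673 + 0.029 = 0.078478.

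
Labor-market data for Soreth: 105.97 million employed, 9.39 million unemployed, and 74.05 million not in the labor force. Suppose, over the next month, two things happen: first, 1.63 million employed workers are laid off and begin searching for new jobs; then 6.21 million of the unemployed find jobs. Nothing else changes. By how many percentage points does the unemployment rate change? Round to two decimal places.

Initially, labor force = 105.97 + 9.39 = 115.36 million, so u = 9.39/115.36 = 8.14%.
After the first change, employed falls and unemployed rises by 1.63; labor force unchanged → E = 104.34, U = 11.02, labor force = 115.36 million.
After the second change, unemployed falls and employed rises by 6.21; labor force unchanged → E = 110.55, U = 4.81, labor force = 115.36 million.
New unemployment rate = 4.81 / 115.36 = 4.17%.
Change = 4.17% − 8.14% = −3.97 percentage points.

The unemployment rate changes by −3.97 percentage points.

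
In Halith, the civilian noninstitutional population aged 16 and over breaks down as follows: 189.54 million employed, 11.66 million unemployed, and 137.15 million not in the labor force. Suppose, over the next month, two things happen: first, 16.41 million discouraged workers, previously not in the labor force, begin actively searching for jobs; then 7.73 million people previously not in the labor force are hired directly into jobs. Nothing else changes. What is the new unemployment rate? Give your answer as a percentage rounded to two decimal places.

Initially, labor force = 189.54 + 11.66 = 201.20 million, so u = 11.66/201.20 = 5.80%.
After the first change, unemployed and labor force both rise by 16.41 → E = 189.54, U = 28.07, labor force = 217.61 million.
After the second change, employed and labor force both rise by 7.73; unemployed unchanged → E = 197.27, U = 28.07, labor force = 225.34 million.
New unemployment rate = 28.07 / 225.34 = 12.46%.

New unemployment rate ≈ 12.46%.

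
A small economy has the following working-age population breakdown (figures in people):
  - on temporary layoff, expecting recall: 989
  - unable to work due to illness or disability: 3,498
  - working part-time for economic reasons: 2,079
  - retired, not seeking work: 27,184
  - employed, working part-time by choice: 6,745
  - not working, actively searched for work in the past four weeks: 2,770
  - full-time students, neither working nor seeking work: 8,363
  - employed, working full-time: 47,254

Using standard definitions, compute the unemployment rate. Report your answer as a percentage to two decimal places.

Unemployment rate ≈ 6.28%.

Employed = 2,079 + 6,745 + 47,254 = 56,078 (anyone who worked, including part-time for economic reasons, counts as employed).
Unemployed = 989 + 2,770 = 3,759 (jobless and actively searching, or on temporary layoff).
Labor force = 56,078 + 3,759 = 59,837.
Unemployment rate = 3,759 / 59,837 = 6.28%.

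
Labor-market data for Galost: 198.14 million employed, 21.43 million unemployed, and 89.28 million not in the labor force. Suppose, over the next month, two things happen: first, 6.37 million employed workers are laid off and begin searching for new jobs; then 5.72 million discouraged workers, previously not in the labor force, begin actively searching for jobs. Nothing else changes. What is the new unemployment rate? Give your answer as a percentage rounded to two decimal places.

Initially, labor force = 198.14 + 21.43 = 219.57 million, so u = 21.43/219.57 = 9.76%.
After the first change, employed falls and unemployed rises by 6.37; labor force unchanged → E = 191.77, U = 27.80, labor force = 219.57 million.
After the second change, unemployed and labor force both rise by 5.72 → E = 191.77, U = 33.52, labor force = 225.29 million.
New unemployment rate = 33.52 / 225.29 = 14.88%.

New unemployment rate ≈ 14.88%.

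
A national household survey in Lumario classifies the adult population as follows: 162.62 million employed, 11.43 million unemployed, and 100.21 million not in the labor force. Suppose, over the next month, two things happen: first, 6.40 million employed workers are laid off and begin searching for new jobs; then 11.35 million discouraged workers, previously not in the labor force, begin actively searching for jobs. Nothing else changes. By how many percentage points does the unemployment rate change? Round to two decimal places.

The unemployment rate changes by +9.17 percentage points.

Initially, labor force = 162.62 + 11.43 = 174.05 million, so u = 11.43/174.05 = 6.57%.
After the first change, employed falls and unemployed rises by 6.40; labor force unchanged → E = 156.22, U = 17.83, labor force = 174.05 million.
After the second change, unemployed and labor force both rise by 11.35 → E = 156.22, U = 29.18, labor force = 185.40 million.
New unemployment rate = 29.18 / 185.40 = 15.74%.
Change = 15.74% − 6.57% = +9.17 percentage points.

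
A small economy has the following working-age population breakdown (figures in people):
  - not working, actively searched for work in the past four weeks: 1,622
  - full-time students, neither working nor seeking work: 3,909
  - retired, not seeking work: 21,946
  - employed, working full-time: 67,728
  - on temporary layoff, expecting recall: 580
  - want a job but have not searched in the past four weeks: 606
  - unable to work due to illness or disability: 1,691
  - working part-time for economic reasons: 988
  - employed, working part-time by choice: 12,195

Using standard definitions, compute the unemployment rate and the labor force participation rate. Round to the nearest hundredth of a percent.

Employed = 67,728 + 988 + 12,195 = 80,911 (anyone who worked, including part-time for economic reasons, counts as employed).
Unemployed = 1,622 + 580 = 2,202 (jobless and actively searching, or on temporary layoff).
Labor force = 80,911 + 2,202 = 83,113.
Not in labor force = 3,909 + 21,946 + 606 + 1,691 = 28,152 (those not working and not actively searching are outside the labor force — including those who want a job but have given up searching).
Civilian working-age population = 83,113 + 28,152 = 111,265.
Unemployment rate = 2,202 / 83,113 = 2.65%.
Labor force participation rate = 83,113 / 111,265 = 74.70%.

Unemployment rate ≈ 2.65%; labor force participation rate ≈ 74.70%.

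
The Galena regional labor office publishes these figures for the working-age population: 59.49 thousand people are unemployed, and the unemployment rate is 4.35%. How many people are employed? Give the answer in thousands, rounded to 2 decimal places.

About 1,308.10 thousand are employed.

Labor force = U / u = 59.49 / 0.0435 ≈ 1,367.59 thousand.
Employed = labor force − unemployed = 1,367.59 − 59.49 = 1,308.10 thousand.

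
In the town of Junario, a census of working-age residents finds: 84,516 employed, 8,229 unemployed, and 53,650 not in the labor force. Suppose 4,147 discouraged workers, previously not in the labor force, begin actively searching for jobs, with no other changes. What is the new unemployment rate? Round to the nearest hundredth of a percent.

Initially, labor force = 84,516 + 8,229 = 92,745, so u = 8,229/92,745 = 8.87%.
After the change, unemployed and labor force both rise by 4,147 → E = 84,516, U = 12,376, labor force = 96,892.
New unemployment rate = 12,376 / 96,892 = 12.77%.

New unemployment rate ≈ 12.77%.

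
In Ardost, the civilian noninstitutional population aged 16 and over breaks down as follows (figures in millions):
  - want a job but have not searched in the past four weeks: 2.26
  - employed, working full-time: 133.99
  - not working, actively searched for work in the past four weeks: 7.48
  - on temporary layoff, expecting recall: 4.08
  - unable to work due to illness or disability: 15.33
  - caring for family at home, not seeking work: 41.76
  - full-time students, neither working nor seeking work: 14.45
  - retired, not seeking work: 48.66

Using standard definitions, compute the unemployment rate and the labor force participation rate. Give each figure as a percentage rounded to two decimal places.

Unemployment rate ≈ 7.94%; labor force participation rate ≈ 54.31%.

Employed = 133.99 million.
Unemployed = 7.48 + 4.08 = 11.56 million (jobless and actively searching, or on temporary layoff).
Labor force = 133.99 + 11.56 = 145.55 million.
Not in labor force = 2.26 + 15.33 + 41.76 + 14.45 + 48.66 = 122.46 million (those not working and not actively searching are outside the labor force — including those who want a job but have given up searching).
Civilian working-age population = 145.55 + 122.46 = 268.01 million.
Unemployment rate = 11.56 / 145.55 = 7.94%.
Labor force participation rate = 145.55 / 268.01 = 54.31%.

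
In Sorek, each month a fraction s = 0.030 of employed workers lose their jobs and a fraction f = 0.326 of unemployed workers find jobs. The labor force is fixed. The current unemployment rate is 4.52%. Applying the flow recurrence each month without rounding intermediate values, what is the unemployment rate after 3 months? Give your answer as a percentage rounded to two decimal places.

With a fixed labor force, u_{t+1} = u_t + s·(1−u_t) − f·u_t = u_t·(1−s−f) + s.
Here 1−s−f = 0.644 and s = 0.030.
u_1 = 0.045200 × 0.644 + 0.030 = 0.059109.
u_2 = 0.059109 × 0.644 + 0.030 = 0.068066.
u_3 = 0.068066 × 0.644 + 0.030 = 0.073835.

Unemployment rate after three months ≈ 7.38%.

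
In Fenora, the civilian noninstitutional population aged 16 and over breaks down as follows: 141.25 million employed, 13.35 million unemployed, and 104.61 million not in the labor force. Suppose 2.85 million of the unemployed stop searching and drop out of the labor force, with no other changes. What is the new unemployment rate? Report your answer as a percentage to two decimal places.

Initially, labor force = 141.25 + 13.35 = 154.60 million, so u = 13.35/154.60 = 8.64%.
After the change, unemployed and labor force both fall by 2.85 → E = 141.25, U = 10.50, labor force = 151.75 million.
New unemployment rate = 10.50 / 151.75 = 6.92%.

New unemployment rate ≈ 6.92%.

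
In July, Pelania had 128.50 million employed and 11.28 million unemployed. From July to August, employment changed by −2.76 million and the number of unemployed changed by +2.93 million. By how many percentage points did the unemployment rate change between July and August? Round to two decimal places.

July: labor force = 128.50 + 11.28 = 139.78; u = 11.28/139.78 = 8.07%.
August: labor force = 125.74 + 14.21 = 139.95; u = 14.21/139.95 = 10.15%.
Change = 10.15% − 8.07% = +2.08 pp.

The unemployment rate changed by +2.08 percentage points.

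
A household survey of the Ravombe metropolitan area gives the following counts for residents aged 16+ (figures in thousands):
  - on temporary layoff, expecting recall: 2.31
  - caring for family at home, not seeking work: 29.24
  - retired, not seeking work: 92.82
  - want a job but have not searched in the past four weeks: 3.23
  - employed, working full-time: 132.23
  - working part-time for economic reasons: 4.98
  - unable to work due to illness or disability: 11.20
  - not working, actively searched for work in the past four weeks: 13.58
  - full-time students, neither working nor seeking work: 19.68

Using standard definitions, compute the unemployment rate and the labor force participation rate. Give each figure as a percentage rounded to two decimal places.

Unemployment rate ≈ 10.38%; labor force participation rate ≈ 49.50%.

Employed = 132.23 + 4.98 = 137.21 thousand (anyone who worked, including part-time for economic reasons, counts as employed).
Unemployed = 2.31 + 13.58 = 15.89 thousand (jobless and actively searching, or on temporary layoff).
Labor force = 137.21 + 15.89 = 153.10 thousand.
Not in labor force = 29.24 + 92.82 + 3.23 + 11.20 + 19.68 = 156.17 thousand (those not working and not actively searching are outside the labor force — including those who want a job but have given up searching).
Civilian working-age population = 153.10 + 156.17 = 309.27 thousand.
Unemployment rate = 15.89 / 153.10 = 10.38%.
Labor force participation rate = 153.10 / 309.27 = 49.50%.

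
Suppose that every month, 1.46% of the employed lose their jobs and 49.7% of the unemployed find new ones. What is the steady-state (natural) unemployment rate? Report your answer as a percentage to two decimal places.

Steady-state unemployment rate ≈ 2.85%.

At steady state the flows balance: s·E = f·U, so U/(E+U) = s/(s+f).
u* = 1.46 / (1.46 + 49.7) = 1.46 / 51.16 = 2.85%.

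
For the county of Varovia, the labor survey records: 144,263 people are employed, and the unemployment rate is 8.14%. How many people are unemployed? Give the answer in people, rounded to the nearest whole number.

Let U be the number unemployed. The labor force is E + U, and U/(E+U) = 0.0814.
So U = 0.0814 × 144,263 / (1 − 0.0814) = 11743.01 / 0.9186 ≈ 12,784.

About 12,784 are unemployed.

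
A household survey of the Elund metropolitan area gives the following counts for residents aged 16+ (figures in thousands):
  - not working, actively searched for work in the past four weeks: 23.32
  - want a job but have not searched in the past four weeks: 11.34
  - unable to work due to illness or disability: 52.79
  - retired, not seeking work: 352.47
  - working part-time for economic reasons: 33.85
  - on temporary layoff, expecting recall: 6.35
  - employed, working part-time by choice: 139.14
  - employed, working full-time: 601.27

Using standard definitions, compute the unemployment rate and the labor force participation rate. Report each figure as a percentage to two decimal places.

Employed = 33.85 + 139.14 + 601.27 = 774.26 thousand (anyone who worked, including part-time for economic reasons, counts as employed).
Unemployed = 23.32 + 6.35 = 29.67 thousand (jobless and actively searching, or on temporary layoff).
Labor force = 774.26 + 29.67 = 803.93 thousand.
Not in labor force = 11.34 + 52.79 + 352.47 = 416.60 thousand (those not working and not actively searching are outside the labor force — including those who want a job but have given up searching).
Civilian working-age population = 803.93 + 416.60 = 1,220.53 thousand.
Unemployment rate = 29.67 / 803.93 = 3.69%.
Labor force participation rate = 803.93 / 1,220.53 = 65.87%.

Unemployment rate ≈ 3.69%; labor force participation rate ≈ 65.87%.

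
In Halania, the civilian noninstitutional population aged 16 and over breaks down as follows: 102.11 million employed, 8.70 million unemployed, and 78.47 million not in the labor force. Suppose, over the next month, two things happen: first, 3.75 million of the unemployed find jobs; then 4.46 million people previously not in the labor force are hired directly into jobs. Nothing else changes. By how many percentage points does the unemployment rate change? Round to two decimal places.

The unemployment rate changes by −3.56 percentage points.

Initially, labor force = 102.11 + 8.70 = 110.81 million, so u = 8.70/110.81 = 7.85%.
After the first change, unemployed falls and employed rises by 3.75; labor force unchanged → E = 105.86, U = 4.95, labor force = 110.81 million.
After the second change, employed and labor force both rise by 4.46; unemployed unchanged → E = 110.32, U = 4.95, labor force = 115.27 million.
New unemployment rate = 4.95 / 115.27 = 4.29%.
Change = 4.29% − 7.85% = −3.56 percentage points.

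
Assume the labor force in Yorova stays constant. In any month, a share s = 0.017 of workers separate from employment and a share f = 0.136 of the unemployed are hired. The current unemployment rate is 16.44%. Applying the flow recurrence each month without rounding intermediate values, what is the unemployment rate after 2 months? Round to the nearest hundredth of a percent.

With a fixed labor force, u_{t+1} = u_t + s·(1−u_t) − f·u_t = u_t·(1−s−f) + s.
Here 1−s−f = 0.847 and s = 0.017.
u_1 = 0.164400 × 0.847 + 0.017 = 0.156247.
u_2 = 0.156247 × 0.847 + 0.017 = 0.149341.

Unemployment rate after two months ≈ 14.93%.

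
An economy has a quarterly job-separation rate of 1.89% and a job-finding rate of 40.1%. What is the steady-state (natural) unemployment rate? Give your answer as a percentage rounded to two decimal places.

At steady state the flows balance: s·E = f·U, so U/(E+U) = s/(s+f).
u* = 1.89 / (1.89 + 40.1) = 1.89 / 41.99 = 4.50%.

Steady-state unemployment rate ≈ 4.50%.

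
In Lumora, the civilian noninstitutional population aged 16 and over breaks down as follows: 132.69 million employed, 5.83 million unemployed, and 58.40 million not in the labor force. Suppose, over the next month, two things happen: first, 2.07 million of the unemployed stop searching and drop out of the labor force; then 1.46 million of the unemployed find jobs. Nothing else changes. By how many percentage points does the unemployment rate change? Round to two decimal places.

The unemployment rate changes by −2.52 percentage points.

Initially, labor force = 132.69 + 5.83 = 138.52 million, so u = 5.83/138.52 = 4.21%.
After the first change, unemployed and labor force both fall by 2.07 → E = 132.69, U = 3.76, labor force = 136.45 million.
After the second change, unemployed falls and employed rises by 1.46; labor force unchanged → E = 134.15, U = 2.30, labor force = 136.45 million.
New unemployment rate = 2.30 / 136.45 = 1.69%.
Change = 1.69% − 4.21% = −2.52 percentage points.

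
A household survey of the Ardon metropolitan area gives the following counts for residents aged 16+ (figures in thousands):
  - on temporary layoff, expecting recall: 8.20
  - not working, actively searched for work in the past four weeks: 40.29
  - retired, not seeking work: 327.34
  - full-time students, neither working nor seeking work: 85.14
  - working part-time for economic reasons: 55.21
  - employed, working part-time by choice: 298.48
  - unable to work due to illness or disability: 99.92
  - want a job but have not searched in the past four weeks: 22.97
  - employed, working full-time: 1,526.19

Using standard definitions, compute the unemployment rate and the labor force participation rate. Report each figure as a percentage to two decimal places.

Employed = 55.21 + 298.48 + 1,526.19 = 1,879.88 thousand (anyone who worked, including part-time for economic reasons, counts as employed).
Unemployed = 8.20 + 40.29 = 48.49 thousand (jobless and actively searching, or on temporary layoff).
Labor force = 1,879.88 + 48.49 = 1,928.37 thousand.
Not in labor force = 327.34 + 85.14 + 99.92 + 22.97 = 535.37 thousand (those not working and not actively searching are outside the labor force — including those who want a job but have given up searching).
Civilian working-age population = 1,928.37 + 535.37 = 2,463.74 thousand.
Unemployment rate = 48.49 / 1,928.37 = 2.51%.
Labor force participation rate = 1,928.37 / 2,463.74 = 78.27%.

Unemployment rate ≈ 2.51%; labor force participation rate ≈ 78.27%.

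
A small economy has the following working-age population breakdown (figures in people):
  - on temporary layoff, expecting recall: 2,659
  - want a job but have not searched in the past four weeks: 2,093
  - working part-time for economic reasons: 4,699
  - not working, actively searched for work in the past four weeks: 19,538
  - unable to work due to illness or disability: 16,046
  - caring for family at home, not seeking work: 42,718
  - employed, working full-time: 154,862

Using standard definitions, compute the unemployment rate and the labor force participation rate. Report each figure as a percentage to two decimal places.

Unemployment rate ≈ 12.21%; labor force participation rate ≈ 74.92%.

Employed = 4,699 + 154,862 = 159,561 (anyone who worked, including part-time for economic reasons, counts as employed).
Unemployed = 2,659 + 19,538 = 22,197 (jobless and actively searching, or on temporary layoff).
Labor force = 159,561 + 22,197 = 181,758.
Not in labor force = 2,093 + 16,046 + 42,718 = 60,857 (those not working and not actively searching are outside the labor force — including those who want a job but have given up searching).
Civilian working-age population = 181,758 + 60,857 = 242,615.
Unemployment rate = 22,197 / 181,758 = 12.21%.
Labor force participation rate = 181,758 / 242,615 = 74.92%.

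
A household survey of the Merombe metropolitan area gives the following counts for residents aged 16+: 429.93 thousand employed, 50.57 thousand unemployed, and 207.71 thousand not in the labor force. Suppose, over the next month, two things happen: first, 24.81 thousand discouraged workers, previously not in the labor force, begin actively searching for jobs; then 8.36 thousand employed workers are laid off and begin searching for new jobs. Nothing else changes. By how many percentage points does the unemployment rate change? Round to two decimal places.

Initially, labor force = 429.93 + 50.57 = 480.50 thousand, so u = 50.57/480.50 = 10.52%.
After the first change, unemployed and labor force both rise by 24.81 → E = 429.93, U = 75.38, labor force = 505.31 thousand.
After the second change, employed falls and unemployed rises by 8.36; labor force unchanged → E = 421.57, U = 83.74, labor force = 505.31 thousand.
New unemployment rate = 83.74 / 505.31 = 16.57%.
Change = 16.57% − 10.52% = +6.05 percentage points.

The unemployment rate changes by +6.05 percentage points.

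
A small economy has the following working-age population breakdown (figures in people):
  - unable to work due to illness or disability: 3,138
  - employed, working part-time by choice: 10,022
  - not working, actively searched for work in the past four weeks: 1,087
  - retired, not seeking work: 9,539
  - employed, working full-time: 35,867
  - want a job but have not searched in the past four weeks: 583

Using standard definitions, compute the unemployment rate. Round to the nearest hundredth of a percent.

Employed = 10,022 + 35,867 = 45,889.
Unemployed = 1,087.
Labor force = 45,889 + 1,087 = 46,976.
Unemployment rate = 1,087 / 46,976 = 2.31%.

Unemployment rate ≈ 2.31%.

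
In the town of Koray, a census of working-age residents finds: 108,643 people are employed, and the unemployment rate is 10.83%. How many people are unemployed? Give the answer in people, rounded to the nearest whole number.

Let U be the number unemployed. The labor force is E + U, and U/(E+U) = 0.1083.
So U = 0.1083 × 108,643 / (1 − 0.1083) = 11766.04 / 0.8917 ≈ 13,195.

About 13,195 are unemployed.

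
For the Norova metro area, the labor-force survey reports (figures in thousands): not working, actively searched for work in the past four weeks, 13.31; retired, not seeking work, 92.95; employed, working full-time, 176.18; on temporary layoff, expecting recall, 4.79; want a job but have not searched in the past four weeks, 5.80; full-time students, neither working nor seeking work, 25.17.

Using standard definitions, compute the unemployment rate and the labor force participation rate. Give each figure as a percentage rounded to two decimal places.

Unemployment rate ≈ 9.32%; labor force participation rate ≈ 61.06%.

Employed = 176.18 thousand.
Unemployed = 13.31 + 4.79 = 18.10 thousand (jobless and actively searching, or on temporary layoff).
Labor force = 176.18 + 18.10 = 194.28 thousand.
Not in labor force = 92.95 + 5.80 + 25.17 = 123.92 thousand (those not working and not actively searching are outside the labor force — including those who want a job but have given up searching).
Civilian working-age population = 194.28 + 123.92 = 318.20 thousand.
Unemployment rate = 18.10 / 194.28 = 9.32%.
Labor force participation rate = 194.28 / 318.20 = 61.06%.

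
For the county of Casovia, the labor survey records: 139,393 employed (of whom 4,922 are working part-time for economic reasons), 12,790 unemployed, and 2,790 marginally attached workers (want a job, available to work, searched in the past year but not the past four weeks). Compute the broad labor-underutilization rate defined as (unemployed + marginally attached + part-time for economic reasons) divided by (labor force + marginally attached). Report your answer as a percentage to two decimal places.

Labor force = 139,393 + 12,790 = 152,183.
Numerator = 12,790 + 2,790 + 4,922 = 20,502.
Denominator = 152,183 + 2,790 = 154,973.
Broad rate = 20,502 / 154,973 = 13.23%.

Broad underutilization rate ≈ 13.23%.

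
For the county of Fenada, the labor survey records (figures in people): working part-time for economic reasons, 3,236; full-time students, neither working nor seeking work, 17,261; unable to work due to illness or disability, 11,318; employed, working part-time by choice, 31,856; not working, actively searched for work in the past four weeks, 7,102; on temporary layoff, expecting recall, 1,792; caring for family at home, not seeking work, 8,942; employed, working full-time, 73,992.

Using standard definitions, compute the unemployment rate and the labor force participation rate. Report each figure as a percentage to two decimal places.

Employed = 3,236 + 31,856 + 73,992 = 109,084 (anyone who worked, including part-time for economic reasons, counts as employed).
Unemployed = 7,102 + 1,792 = 8,894 (jobless and actively searching, or on temporary layoff).
Labor force = 109,084 + 8,894 = 117,978.
Not in labor force = 17,261 + 11,318 + 8,942 = 37,521 (those not working and not actively searching are outside the labor force).
Civilian working-age population = 117,978 + 37,521 = 155,499.
Unemployment rate = 8,894 / 117,978 = 7.54%.
Labor force participation rate = 117,978 / 155,499 = 75.87%.

Unemployment rate ≈ 7.54%; labor force participation rate ≈ 75.87%.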